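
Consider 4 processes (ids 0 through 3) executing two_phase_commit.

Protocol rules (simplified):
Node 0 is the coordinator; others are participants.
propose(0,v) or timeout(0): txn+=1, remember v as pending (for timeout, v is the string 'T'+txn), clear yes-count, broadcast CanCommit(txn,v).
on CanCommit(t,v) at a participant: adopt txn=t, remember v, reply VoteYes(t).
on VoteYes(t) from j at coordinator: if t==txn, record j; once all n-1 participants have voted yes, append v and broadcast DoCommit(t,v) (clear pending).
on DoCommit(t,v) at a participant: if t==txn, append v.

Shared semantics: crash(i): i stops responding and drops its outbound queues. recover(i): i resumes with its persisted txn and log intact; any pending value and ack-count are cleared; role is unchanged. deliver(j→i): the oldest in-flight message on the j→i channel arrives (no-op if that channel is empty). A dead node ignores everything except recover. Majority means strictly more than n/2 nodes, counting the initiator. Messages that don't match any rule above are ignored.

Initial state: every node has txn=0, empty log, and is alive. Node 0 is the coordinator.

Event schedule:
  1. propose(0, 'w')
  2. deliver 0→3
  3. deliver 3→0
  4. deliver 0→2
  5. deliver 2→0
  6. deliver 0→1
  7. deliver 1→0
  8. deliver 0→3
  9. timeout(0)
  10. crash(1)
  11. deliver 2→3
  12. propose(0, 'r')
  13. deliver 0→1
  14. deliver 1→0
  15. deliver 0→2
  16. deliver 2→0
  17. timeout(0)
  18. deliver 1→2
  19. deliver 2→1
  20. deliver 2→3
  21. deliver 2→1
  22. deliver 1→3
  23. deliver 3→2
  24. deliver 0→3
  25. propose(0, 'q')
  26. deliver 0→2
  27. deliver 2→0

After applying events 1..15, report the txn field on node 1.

1

step 1 propose(0,'w'): 0={coor,t=1,log=-}
step 2 deliver 0→3: 3={part,t=1,log=-}
step 3 deliver 3→0: —
step 4 deliver 0→2: 2={part,t=1,log=-}
step 5 deliver 2→0: —
step 6 deliver 0→1: 1={part,t=1,log=-}
step 7 deliver 1→0: 0={coor,t=1,log=w}
step 8 deliver 0→3: 3={part,t=1,log=w}
step 9 timeout(0): 0={coor,t=2,log=w}
step 10 crash(1): 1={✗part,t=1,log=-}
step 11 deliver 2→3: —
step 12 propose(0,'r'): 0={coor,t=3,log=w}
step 13 deliver 0→1: —
step 14 deliver 1→0: —
step 15 deliver 0→2: 2={part,t=1,log=w}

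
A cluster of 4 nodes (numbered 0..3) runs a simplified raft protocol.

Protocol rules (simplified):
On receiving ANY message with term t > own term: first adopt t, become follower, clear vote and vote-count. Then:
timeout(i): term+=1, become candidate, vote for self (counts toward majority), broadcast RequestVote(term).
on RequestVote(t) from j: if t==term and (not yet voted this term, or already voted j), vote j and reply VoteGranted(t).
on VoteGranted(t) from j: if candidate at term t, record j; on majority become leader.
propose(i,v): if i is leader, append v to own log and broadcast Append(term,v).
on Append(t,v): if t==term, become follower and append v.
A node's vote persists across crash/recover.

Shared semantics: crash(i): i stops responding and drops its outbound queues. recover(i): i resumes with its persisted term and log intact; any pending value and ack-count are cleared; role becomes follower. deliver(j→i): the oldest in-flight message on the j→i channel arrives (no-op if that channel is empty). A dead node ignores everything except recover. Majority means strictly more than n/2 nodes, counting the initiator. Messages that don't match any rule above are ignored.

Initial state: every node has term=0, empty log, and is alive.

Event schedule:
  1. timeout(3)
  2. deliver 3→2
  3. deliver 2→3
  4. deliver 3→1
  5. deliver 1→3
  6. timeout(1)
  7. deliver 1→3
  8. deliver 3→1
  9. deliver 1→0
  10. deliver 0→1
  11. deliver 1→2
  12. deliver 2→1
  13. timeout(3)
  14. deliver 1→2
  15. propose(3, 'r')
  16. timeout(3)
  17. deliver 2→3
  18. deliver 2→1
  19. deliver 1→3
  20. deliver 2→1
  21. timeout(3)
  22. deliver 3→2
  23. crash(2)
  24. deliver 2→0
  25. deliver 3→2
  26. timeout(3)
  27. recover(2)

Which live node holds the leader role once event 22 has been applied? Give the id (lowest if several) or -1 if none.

after 1 — timeout(3): n3:cand/t1/[-]
after 2 — deliver 3→2: n2:foll/t1/[-]
after 3 — deliver 2→3: ·
after 4 — deliver 3→1: n1:foll/t1/[-]
after 5 — deliver 1→3: n3:lead/t1/[-]
after 6 — timeout(1): n1:cand/t2/[-]
after 7 — deliver 1→3: n3:foll/t2/[-]
after 8 — deliver 3→1: ·
after 9 — deliver 1→0: n0:foll/t2/[-]
after 10 — deliver 0→1: n1:lead/t2/[-]
after 11 — deliver 1→2: n2:foll/t2/[-]
after 12 — deliver 2→1: ·
after 13 — timeout(3): n3:cand/t3/[-]
after 14 — deliver 1→2: ·
after 15 — propose(3,'r'): ·
after 16 — timeout(3): n3:cand/t4/[-]
after 17 — deliver 2→3: ·
after 18 — deliver 2→1: ·
after 19 — deliver 1→3: ·
after 20 — deliver 2→1: ·
after 21 — timeout(3): n3:cand/t5/[-]
after 22 — deliver 3→2: n2:foll/t3/[-]

1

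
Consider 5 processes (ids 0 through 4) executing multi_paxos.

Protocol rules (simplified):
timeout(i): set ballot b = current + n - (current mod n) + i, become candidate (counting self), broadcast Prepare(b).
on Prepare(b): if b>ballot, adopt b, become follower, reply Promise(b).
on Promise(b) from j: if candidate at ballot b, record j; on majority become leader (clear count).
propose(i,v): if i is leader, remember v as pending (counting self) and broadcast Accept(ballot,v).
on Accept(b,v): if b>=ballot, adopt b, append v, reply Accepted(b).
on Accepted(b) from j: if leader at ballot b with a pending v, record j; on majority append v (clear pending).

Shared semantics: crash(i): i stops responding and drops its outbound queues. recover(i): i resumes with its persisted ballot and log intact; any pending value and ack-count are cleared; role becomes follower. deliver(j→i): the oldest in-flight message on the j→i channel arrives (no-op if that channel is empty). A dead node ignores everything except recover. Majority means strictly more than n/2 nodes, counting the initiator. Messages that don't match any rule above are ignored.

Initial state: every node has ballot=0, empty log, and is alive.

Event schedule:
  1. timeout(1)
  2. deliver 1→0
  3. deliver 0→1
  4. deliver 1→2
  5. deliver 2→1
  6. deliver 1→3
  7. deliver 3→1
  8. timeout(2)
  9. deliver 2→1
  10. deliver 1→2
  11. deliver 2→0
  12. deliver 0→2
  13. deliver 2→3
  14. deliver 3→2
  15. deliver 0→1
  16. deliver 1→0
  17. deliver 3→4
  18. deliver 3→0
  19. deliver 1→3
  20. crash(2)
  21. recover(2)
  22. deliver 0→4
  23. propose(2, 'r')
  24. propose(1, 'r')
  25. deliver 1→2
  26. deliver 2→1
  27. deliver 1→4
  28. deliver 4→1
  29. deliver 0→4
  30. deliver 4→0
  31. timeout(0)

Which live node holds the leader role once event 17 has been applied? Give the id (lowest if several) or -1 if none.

2

after 1 — timeout(1): n1:cand/b6/[-]
after 2 — deliver 1→0: n0:foll/b6/[-]
after 3 — deliver 0→1: ·
after 4 — deliver 1→2: n2:foll/b6/[-]
after 5 — deliver 2→1: n1:lead/b6/[-]
after 6 — deliver 1→3: n3:foll/b6/[-]
after 7 — deliver 3→1: ·
after 8 — timeout(2): n2:cand/b12/[-]
after 9 — deliver 2→1: n1:foll/b12/[-]
after 10 — deliver 1→2: ·
after 11 — deliver 2→0: n0:foll/b12/[-]
after 12 — deliver 0→2: n2:lead/b12/[-]
after 13 — deliver 2→3: n3:foll/b12/[-]
after 14 — deliver 3→2: ·
after 15 — deliver 0→1: ·
after 16 — deliver 1→0: ·
after 17 — deliver 3→4: ·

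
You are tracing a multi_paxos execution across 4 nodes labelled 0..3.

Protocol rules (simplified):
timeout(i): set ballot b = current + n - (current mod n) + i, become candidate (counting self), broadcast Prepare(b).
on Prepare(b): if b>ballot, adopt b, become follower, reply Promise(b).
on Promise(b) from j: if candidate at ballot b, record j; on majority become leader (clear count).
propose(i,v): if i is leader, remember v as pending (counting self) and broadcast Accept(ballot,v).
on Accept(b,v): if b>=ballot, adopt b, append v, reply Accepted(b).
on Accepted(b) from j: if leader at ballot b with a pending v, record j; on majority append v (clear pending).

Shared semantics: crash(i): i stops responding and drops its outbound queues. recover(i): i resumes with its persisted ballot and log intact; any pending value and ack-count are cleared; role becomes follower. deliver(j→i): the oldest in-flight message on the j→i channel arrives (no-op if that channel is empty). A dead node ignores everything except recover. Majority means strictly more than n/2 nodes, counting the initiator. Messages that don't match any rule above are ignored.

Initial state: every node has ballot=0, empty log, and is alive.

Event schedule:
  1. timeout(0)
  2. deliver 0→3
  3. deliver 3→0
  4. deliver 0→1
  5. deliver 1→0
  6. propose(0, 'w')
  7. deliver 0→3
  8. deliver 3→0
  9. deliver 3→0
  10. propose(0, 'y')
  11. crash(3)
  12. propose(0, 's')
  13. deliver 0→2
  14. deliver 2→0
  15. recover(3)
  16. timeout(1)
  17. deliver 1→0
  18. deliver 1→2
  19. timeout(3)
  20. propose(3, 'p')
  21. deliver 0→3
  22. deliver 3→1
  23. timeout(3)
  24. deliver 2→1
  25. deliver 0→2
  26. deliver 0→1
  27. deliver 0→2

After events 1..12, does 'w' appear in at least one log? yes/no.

1. timeout(0):  <0:cand b4 ->
2. deliver 0→3:  <3:foll b4 ->
3. deliver 3→0:  nop
4. deliver 0→1:  <1:foll b4 ->
5. deliver 1→0:  <0:lead b4 ->
6. propose(0,'w'):  nop
7. deliver 0→3:  <3:foll b4 w>
8. deliver 3→0:  nop
9. deliver 3→0:  nop
10. propose(0,'y'):  nop
11. crash(3):  <3:✗foll b4 w>
12. propose(0,'s'):  nop

yes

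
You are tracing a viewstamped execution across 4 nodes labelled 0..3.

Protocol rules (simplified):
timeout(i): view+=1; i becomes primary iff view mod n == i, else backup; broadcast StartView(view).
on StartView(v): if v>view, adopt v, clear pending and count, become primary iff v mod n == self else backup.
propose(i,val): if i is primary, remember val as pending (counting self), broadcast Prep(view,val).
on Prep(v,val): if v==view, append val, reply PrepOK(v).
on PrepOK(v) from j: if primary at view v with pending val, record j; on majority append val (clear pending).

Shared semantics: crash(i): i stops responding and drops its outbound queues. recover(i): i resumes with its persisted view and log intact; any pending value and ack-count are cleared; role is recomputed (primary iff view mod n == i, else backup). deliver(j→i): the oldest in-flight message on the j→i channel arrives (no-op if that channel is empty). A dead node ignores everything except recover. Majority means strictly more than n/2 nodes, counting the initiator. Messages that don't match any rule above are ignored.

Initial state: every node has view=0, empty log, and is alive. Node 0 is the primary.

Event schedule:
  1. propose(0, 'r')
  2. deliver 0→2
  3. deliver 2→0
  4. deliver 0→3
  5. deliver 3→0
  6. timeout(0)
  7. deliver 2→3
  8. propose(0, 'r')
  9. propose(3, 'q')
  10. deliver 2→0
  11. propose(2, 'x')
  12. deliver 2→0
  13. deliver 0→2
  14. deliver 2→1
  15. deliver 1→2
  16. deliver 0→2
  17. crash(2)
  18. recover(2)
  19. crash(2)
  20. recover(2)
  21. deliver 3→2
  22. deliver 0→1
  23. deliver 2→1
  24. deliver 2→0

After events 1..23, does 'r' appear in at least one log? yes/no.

after 1 — propose(0,'r'): ·
after 2 — deliver 0→2: n2:back/v0/[r]
after 3 — deliver 2→0: ·
after 4 — deliver 0→3: n3:back/v0/[r]
after 5 — deliver 3→0: n0:prim/v0/[r]
after 6 — timeout(0): n0:back/v1/[r]
after 7 — deliver 2→3: ·
after 8 — propose(0,'r'): ·
after 9 — propose(3,'q'): ·
after 10 — deliver 2→0: ·
after 11 — propose(2,'x'): ·
after 12 — deliver 2→0: ·
after 13 — deliver 0→2: n2:back/v1/[r]
after 14 — deliver 2→1: ·
after 15 — deliver 1→2: ·
after 16 — deliver 0→2: ·
after 17 — crash(2): n2:✗back/v1/[r]
after 18 — recover(2): n2:back/v1/[r]
after 19 — crash(2): n2:✗back/v1/[r]
after 20 — recover(2): n2:back/v1/[r]
after 21 — deliver 3→2: ·
after 22 — deliver 0→1: n1:back/v0/[r]
after 23 — deliver 2→1: ·

yes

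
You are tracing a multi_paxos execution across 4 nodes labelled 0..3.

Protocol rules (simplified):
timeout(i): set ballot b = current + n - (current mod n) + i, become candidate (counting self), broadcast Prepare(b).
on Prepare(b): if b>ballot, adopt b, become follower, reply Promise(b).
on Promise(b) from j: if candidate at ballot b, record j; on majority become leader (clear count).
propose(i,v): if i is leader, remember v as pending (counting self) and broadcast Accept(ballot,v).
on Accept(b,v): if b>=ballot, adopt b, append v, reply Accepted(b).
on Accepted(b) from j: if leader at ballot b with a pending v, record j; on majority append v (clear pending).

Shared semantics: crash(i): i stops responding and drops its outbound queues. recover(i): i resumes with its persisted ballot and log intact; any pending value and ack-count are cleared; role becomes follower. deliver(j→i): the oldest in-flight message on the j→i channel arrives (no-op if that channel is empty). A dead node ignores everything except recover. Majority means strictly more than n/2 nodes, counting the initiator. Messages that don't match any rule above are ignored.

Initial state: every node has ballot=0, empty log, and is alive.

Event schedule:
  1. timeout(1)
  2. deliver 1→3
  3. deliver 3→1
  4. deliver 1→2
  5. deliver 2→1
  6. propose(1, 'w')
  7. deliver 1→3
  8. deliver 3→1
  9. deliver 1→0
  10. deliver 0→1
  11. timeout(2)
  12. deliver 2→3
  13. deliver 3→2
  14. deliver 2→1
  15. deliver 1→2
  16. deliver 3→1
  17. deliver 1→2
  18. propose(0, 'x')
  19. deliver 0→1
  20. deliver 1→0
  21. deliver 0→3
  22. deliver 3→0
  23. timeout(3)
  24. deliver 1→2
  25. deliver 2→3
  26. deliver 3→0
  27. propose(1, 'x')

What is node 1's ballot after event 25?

10

1. timeout(1):  <1:cand b5 ->
2. deliver 1→3:  <3:foll b5 ->
3. deliver 3→1:  nop
4. deliver 1→2:  <2:foll b5 ->
5. deliver 2→1:  <1:lead b5 ->
6. propose(1,'w'):  nop
7. deliver 1→3:  <3:foll b5 w>
8. deliver 3→1:  nop
9. deliver 1→0:  <0:foll b5 ->
10. deliver 0→1:  nop
11. timeout(2):  <2:cand b10 ->
12. deliver 2→3:  <3:foll b10 w>
13. deliver 3→2:  nop
14. deliver 2→1:  <1:foll b10 ->
15. deliver 1→2:  nop
16. deliver 3→1:  nop
17. deliver 1→2:  <2:lead b10 ->
18. propose(0,'x'):  nop
19. deliver 0→1:  nop
20. deliver 1→0:  <0:foll b5 w>
21. deliver 0→3:  nop
22. deliver 3→0:  nop
23. timeout(3):  <3:cand b15 w>
24. deliver 1→2:  nop
25. deliver 2→3:  nop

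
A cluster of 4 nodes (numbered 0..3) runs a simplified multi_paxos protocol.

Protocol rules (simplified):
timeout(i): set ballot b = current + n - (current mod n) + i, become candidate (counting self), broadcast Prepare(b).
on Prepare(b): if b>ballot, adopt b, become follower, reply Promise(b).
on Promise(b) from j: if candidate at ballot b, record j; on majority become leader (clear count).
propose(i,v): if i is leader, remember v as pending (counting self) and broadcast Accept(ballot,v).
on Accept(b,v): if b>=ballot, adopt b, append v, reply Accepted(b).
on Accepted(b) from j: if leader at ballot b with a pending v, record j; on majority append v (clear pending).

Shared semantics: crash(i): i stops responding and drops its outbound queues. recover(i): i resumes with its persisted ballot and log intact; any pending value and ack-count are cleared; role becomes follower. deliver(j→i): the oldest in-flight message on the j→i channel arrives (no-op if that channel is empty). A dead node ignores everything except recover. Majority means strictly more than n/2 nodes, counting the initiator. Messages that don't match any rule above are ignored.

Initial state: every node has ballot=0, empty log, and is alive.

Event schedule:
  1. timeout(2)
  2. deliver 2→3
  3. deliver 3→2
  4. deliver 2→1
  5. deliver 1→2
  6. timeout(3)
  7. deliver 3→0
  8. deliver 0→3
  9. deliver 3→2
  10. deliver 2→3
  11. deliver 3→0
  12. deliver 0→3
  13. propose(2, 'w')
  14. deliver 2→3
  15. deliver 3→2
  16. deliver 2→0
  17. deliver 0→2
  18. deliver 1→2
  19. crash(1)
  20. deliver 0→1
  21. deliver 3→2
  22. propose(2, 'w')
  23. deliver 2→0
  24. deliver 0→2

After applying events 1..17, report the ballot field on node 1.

6

after 1 — timeout(2): n2:cand/b6/[-]
after 2 — deliver 2→3: n3:foll/b6/[-]
after 3 — deliver 3→2: ·
after 4 — deliver 2→1: n1:foll/b6/[-]
after 5 — deliver 1→2: n2:lead/b6/[-]
after 6 — timeout(3): n3:cand/b11/[-]
after 7 — deliver 3→0: n0:foll/b11/[-]
after 8 — deliver 0→3: ·
after 9 — deliver 3→2: n2:foll/b11/[-]
after 10 — deliver 2→3: n3:lead/b11/[-]
after 11 — deliver 3→0: ·
after 12 — deliver 0→3: ·
after 13 — propose(2,'w'): ·
after 14 — deliver 2→3: ·
after 15 — deliver 3→2: ·
after 16 — deliver 2→0: ·
after 17 — deliver 0→2: ·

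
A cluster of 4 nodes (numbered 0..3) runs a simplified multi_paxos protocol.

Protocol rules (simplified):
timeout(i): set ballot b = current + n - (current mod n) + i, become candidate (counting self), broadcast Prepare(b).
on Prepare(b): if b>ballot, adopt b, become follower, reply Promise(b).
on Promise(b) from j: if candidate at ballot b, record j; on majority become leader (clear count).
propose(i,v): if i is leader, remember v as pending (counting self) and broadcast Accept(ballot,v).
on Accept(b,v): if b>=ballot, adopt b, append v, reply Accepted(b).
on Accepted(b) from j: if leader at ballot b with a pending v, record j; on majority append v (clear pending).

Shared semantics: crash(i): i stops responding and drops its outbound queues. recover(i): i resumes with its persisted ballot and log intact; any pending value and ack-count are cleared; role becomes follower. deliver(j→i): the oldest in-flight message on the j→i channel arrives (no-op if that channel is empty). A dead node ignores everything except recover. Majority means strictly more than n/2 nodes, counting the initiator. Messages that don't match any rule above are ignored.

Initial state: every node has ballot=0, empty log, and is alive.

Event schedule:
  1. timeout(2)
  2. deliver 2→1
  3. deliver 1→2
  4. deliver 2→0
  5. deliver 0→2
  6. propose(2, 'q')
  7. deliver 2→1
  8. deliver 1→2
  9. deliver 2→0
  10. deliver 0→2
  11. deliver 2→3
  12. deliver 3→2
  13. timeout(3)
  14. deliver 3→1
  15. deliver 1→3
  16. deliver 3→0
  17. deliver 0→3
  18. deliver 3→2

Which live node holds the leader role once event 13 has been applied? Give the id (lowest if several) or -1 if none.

2

[1] timeout(2) → N2(cand b6 [-])
[2] deliver 2→1 → N1(foll b6 [-])
[3] deliver 1→2 → ∅
[4] deliver 2→0 → N0(foll b6 [-])
[5] deliver 0→2 → N2(lead b6 [-])
[6] propose(2,'q') → ∅
[7] deliver 2→1 → N1(foll b6 [q])
[8] deliver 1→2 → ∅
[9] deliver 2→0 → N0(foll b6 [q])
[10] deliver 0→2 → N2(lead b6 [q])
[11] deliver 2→3 → N3(foll b6 [-])
[12] deliver 3→2 → ∅
[13] timeout(3) → N3(cand b11 [-])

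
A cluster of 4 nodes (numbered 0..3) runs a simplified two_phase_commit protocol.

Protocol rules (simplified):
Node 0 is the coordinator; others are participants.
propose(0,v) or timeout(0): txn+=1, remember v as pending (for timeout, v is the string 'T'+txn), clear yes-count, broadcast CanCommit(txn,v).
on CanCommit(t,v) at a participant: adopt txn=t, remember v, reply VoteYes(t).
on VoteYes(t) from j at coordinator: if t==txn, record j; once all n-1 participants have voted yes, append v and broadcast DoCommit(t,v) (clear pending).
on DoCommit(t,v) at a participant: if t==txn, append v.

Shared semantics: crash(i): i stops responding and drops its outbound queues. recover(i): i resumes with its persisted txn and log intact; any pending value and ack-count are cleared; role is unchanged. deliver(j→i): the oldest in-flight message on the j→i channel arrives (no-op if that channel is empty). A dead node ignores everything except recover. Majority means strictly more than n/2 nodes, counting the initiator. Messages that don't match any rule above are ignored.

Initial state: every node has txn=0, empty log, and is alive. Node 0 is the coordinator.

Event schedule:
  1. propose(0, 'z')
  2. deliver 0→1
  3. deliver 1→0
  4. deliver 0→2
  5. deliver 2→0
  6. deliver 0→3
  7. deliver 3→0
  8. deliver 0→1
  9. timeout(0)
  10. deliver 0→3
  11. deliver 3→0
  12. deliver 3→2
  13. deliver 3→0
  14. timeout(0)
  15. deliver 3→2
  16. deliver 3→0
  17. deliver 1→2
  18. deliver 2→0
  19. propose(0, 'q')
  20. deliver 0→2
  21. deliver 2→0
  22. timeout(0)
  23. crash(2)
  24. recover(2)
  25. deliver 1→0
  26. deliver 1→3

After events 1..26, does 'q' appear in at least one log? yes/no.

no

[1] propose(0,'z') → N0(coor t1 [-])
[2] deliver 0→1 → N1(part t1 [-])
[3] deliver 1→0 → ∅
[4] deliver 0→2 → N2(part t1 [-])
[5] deliver 2→0 → ∅
[6] deliver 0→3 → N3(part t1 [-])
[7] deliver 3→0 → N0(coor t1 [z])
[8] deliver 0→1 → N1(part t1 [z])
[9] timeout(0) → N0(coor t2 [z])
[10] deliver 0→3 → N3(part t1 [z])
[11] deliver 3→0 → ∅
[12] deliver 3→2 → ∅
[13] deliver 3→0 → ∅
[14] timeout(0) → N0(coor t3 [z])
[15] deliver 3→2 → ∅
[16] deliver 3→0 → ∅
[17] deliver 1→2 → ∅
[18] deliver 2→0 → ∅
[19] propose(0,'q') → N0(coor t4 [z])
[20] deliver 0→2 → N2(part t1 [z])
[21] deliver 2→0 → ∅
[22] timeout(0) → N0(coor t5 [z])
[23] crash(2) → N2(✗part t1 [z])
[24] recover(2) → N2(part t1 [z])
[25] deliver 1→0 → ∅
[26] deliver 1→3 → ∅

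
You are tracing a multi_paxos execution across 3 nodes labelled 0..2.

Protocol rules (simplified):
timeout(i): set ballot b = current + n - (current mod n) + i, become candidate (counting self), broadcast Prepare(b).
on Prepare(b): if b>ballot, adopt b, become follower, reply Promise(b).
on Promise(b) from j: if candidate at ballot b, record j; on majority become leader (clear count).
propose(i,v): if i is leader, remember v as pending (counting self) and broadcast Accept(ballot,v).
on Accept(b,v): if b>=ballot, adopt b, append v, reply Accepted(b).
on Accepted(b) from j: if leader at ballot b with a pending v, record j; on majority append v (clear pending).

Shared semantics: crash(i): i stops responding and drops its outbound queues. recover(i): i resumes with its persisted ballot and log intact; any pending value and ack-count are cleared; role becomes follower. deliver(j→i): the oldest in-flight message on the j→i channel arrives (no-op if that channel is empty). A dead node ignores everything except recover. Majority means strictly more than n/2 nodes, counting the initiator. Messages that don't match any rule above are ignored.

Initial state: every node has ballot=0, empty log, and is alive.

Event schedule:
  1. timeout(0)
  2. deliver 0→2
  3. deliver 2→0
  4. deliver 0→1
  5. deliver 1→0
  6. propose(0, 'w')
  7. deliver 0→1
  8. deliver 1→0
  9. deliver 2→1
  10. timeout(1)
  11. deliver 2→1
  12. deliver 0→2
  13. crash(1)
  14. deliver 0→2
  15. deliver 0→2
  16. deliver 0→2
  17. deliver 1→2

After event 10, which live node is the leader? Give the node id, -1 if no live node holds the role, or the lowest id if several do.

after 1 — timeout(0): n0:cand/b3/[-]
after 2 — deliver 0→2: n2:foll/b3/[-]
after 3 — deliver 2→0: n0:lead/b3/[-]
after 4 — deliver 0→1: n1:foll/b3/[-]
after 5 — deliver 1→0: ·
after 6 — propose(0,'w'): ·
after 7 — deliver 0→1: n1:foll/b3/[w]
after 8 — deliver 1→0: n0:lead/b3/[w]
after 9 — deliver 2→1: ·
after 10 — timeout(1): n1:cand/b7/[w]

0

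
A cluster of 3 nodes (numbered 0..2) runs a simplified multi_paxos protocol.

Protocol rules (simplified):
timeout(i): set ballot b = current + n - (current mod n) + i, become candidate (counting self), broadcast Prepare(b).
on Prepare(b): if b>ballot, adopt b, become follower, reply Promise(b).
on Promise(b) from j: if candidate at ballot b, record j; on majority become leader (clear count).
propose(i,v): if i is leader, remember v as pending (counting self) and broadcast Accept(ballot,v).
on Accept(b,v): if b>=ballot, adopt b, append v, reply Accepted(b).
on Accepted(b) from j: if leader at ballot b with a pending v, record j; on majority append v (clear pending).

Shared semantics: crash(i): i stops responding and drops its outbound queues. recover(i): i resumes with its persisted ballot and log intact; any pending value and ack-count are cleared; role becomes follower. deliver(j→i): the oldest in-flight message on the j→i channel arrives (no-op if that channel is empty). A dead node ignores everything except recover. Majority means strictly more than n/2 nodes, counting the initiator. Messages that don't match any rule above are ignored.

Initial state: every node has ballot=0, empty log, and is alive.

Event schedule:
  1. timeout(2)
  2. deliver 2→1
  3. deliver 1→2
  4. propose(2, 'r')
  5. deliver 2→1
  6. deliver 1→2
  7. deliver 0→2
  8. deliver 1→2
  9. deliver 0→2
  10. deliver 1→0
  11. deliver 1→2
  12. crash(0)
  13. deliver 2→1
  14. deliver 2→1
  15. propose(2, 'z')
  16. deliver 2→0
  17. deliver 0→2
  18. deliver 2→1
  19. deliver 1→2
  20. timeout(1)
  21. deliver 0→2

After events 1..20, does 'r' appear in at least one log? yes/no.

yes

e1 timeout(2): 2[cand,b=5,-]
e2 deliver 2→1: 1[foll,b=5,-]
e3 deliver 1→2: 2[lead,b=5,-]
e4 propose(2,'r'): ·
e5 deliver 2→1: 1[foll,b=5,r]
e6 deliver 1→2: 2[lead,b=5,r]
e7 deliver 0→2: ·
e8 deliver 1→2: ·
e9 deliver 0→2: ·
e10 deliver 1→0: ·
e11 deliver 1→2: ·
e12 crash(0): 0[✗foll,b=0,-]
e13 deliver 2→1: ·
e14 deliver 2→1: ·
e15 propose(2,'z'): ·
e16 deliver 2→0: ·
e17 deliver 0→2: ·
e18 deliver 2→1: 1[foll,b=5,r,z]
e19 deliver 1→2: 2[lead,b=5,r,z]
e20 timeout(1): 1[cand,b=7,r,z]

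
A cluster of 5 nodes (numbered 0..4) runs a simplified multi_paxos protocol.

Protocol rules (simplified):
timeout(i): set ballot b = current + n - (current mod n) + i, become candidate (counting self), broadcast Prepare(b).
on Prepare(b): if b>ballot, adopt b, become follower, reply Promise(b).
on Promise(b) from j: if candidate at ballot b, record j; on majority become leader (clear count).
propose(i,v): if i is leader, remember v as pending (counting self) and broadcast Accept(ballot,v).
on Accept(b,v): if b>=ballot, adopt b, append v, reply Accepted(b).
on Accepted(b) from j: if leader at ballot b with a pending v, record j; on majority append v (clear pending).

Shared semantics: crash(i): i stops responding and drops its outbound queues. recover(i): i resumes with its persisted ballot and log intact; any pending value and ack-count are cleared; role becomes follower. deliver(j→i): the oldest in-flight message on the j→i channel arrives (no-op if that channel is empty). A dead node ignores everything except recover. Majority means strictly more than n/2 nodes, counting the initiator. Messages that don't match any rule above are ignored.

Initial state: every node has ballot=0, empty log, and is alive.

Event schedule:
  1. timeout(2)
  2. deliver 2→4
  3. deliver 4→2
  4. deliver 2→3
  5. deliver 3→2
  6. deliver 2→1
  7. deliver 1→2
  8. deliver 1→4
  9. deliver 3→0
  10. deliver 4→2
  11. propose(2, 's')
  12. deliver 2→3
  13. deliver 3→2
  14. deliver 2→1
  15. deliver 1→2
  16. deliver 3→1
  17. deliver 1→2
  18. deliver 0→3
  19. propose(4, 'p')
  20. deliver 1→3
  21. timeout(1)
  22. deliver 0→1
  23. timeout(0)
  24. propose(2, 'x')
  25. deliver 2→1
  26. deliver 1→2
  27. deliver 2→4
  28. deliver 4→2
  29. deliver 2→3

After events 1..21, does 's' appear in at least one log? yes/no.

e1 timeout(2): 2[cand,b=7,-]
e2 deliver 2→4: 4[foll,b=7,-]
e3 deliver 4→2: ·
e4 deliver 2→3: 3[foll,b=7,-]
e5 deliver 3→2: 2[lead,b=7,-]
e6 deliver 2→1: 1[foll,b=7,-]
e7 deliver 1→2: ·
e8 deliver 1→4: ·
e9 deliver 3→0: ·
e10 deliver 4→2: ·
e11 propose(2,'s'): ·
e12 deliver 2→3: 3[foll,b=7,s]
e13 deliver 3→2: ·
e14 deliver 2→1: 1[foll,b=7,s]
e15 deliver 1→2: 2[lead,b=7,s]
e16 deliver 3→1: ·
e17 deliver 1→2: ·
e18 deliver 0→3: ·
e19 propose(4,'p'): ·
e20 deliver 1→3: ·
e21 timeout(1): 1[cand,b=11,s]

yes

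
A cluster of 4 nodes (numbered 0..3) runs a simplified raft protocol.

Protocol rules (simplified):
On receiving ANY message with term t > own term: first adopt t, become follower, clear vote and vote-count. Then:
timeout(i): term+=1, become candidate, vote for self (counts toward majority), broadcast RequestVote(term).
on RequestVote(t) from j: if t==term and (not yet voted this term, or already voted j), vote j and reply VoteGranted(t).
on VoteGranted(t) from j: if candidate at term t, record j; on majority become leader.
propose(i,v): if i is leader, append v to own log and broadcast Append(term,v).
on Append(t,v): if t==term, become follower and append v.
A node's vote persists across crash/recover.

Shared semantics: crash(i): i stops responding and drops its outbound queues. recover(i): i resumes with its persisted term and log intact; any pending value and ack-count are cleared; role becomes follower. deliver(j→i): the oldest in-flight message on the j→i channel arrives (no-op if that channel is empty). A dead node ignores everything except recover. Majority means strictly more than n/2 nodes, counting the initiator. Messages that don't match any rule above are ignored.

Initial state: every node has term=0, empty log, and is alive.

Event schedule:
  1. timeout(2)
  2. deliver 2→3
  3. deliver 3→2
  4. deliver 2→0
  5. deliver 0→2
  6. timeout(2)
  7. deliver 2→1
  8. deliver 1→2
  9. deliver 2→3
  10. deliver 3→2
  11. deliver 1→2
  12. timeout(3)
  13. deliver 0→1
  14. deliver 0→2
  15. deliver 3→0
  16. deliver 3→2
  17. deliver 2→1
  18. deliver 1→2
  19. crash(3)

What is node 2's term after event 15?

2

[1] timeout(2) → N2(cand t1 [-])
[2] deliver 2→3 → N3(foll t1 [-])
[3] deliver 3→2 → ∅
[4] deliver 2→0 → N0(foll t1 [-])
[5] deliver 0→2 → N2(lead t1 [-])
[6] timeout(2) → N2(cand t2 [-])
[7] deliver 2→1 → N1(foll t1 [-])
[8] deliver 1→2 → ∅
[9] deliver 2→3 → N3(foll t2 [-])
[10] deliver 3→2 → ∅
[11] deliver 1→2 → ∅
[12] timeout(3) → N3(cand t3 [-])
[13] deliver 0→1 → ∅
[14] deliver 0→2 → ∅
[15] deliver 3→0 → N0(foll t3 [-])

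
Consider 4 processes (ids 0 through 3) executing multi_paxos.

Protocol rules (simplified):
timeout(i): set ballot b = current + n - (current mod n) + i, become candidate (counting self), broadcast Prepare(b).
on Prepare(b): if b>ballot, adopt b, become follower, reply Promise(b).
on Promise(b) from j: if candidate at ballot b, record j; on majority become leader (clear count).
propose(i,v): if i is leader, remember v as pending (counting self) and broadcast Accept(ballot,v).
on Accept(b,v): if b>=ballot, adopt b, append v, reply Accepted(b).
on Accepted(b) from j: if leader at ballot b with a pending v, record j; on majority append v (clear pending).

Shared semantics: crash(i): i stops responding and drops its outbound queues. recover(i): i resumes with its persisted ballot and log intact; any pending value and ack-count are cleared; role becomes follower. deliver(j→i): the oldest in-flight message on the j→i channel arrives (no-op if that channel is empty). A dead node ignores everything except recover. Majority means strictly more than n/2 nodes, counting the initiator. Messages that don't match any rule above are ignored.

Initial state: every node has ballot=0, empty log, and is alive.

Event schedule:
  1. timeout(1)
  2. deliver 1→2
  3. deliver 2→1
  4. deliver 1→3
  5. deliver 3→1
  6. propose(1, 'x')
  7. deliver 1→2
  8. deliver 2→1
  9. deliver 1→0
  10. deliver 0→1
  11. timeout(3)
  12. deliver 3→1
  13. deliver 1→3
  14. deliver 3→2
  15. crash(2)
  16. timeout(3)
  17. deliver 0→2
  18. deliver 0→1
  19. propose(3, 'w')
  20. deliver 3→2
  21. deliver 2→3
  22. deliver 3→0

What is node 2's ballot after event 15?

step 1 timeout(1): 1={cand,b=5,log=-}
step 2 deliver 1→2: 2={foll,b=5,log=-}
step 3 deliver 2→1: —
step 4 deliver 1→3: 3={foll,b=5,log=-}
step 5 deliver 3→1: 1={lead,b=5,log=-}
step 6 propose(1,'x'): —
step 7 deliver 1→2: 2={foll,b=5,log=x}
step 8 deliver 2→1: —
step 9 deliver 1→0: 0={foll,b=5,log=-}
step 10 deliver 0→1: —
step 11 timeout(3): 3={cand,b=11,log=-}
step 12 deliver 3→1: 1={foll,b=11,log=-}
step 13 deliver 1→3: —
step 14 deliver 3→2: 2={foll,b=11,log=x}
step 15 crash(2): 2={✗foll,b=11,log=x}

11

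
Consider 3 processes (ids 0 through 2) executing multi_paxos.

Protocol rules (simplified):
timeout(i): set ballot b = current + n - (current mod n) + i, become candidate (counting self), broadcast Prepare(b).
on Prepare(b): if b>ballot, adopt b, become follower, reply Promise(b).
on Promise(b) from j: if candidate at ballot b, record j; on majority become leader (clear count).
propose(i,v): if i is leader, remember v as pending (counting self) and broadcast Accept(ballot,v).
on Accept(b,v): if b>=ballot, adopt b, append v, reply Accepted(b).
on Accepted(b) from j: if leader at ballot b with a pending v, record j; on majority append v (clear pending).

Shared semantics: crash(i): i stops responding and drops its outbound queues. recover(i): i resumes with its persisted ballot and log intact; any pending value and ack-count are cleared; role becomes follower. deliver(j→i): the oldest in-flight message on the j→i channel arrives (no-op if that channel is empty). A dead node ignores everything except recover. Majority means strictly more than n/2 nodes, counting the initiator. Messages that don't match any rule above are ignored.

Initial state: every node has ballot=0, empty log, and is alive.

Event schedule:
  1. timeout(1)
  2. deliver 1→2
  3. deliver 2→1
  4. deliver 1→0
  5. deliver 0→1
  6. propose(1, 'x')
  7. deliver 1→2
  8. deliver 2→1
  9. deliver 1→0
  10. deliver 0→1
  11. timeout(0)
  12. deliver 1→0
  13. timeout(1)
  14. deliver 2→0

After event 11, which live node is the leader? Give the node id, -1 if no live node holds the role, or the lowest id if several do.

1

after 1 — timeout(1): n1:cand/b4/[-]
after 2 — deliver 1→2: n2:foll/b4/[-]
after 3 — deliver 2→1: n1:lead/b4/[-]
after 4 — deliver 1→0: n0:foll/b4/[-]
after 5 — deliver 0→1: ·
after 6 — propose(1,'x'): ·
after 7 — deliver 1→2: n2:foll/b4/[x]
after 8 — deliver 2→1: n1:lead/b4/[x]
after 9 — deliver 1→0: n0:foll/b4/[x]
after 10 — deliver 0→1: ·
after 11 — timeout(0): n0:cand/b6/[x]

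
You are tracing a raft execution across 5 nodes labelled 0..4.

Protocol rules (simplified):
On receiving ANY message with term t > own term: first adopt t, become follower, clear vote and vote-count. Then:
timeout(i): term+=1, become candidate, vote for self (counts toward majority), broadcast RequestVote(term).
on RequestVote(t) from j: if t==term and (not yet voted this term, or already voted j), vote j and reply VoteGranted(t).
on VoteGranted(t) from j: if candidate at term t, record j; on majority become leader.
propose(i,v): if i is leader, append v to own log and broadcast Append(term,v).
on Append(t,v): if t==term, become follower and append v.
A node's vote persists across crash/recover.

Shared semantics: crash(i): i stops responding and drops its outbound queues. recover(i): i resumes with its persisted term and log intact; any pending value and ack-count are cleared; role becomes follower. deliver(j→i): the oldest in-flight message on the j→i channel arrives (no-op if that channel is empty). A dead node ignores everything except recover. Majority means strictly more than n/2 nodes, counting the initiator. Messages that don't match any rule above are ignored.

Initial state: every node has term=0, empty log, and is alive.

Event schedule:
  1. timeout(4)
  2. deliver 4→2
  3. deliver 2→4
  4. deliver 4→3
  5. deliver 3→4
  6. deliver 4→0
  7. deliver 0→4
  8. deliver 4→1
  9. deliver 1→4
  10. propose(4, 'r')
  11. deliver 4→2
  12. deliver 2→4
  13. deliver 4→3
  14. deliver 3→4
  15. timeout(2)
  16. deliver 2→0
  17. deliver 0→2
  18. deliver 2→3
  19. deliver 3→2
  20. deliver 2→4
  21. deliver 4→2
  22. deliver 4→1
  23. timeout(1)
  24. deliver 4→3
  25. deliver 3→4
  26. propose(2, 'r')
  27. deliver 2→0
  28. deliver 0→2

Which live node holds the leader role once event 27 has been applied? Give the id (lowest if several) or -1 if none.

after 1 — timeout(4): n4:cand/t1/[-]
after 2 — deliver 4→2: n2:foll/t1/[-]
after 3 — deliver 2→4: ·
after 4 — deliver 4→3: n3:foll/t1/[-]
after 5 — deliver 3→4: n4:lead/t1/[-]
after 6 — deliver 4→0: n0:foll/t1/[-]
after 7 — deliver 0→4: ·
after 8 — deliver 4→1: n1:foll/t1/[-]
after 9 — deliver 1→4: ·
after 10 — propose(4,'r'): n4:lead/t1/[r]
after 11 — deliver 4→2: n2:foll/t1/[r]
after 12 — deliver 2→4: ·
after 13 — deliver 4→3: n3:foll/t1/[r]
after 14 — deliver 3→4: ·
after 15 — timeout(2): n2:cand/t2/[r]
after 16 — deliver 2→0: n0:foll/t2/[-]
after 17 — deliver 0→2: ·
after 18 — deliver 2→3: n3:foll/t2/[r]
after 19 — deliver 3→2: n2:lead/t2/[r]
after 20 — deliver 2→4: n4:foll/t2/[r]
after 21 — deliver 4→2: ·
after 22 — deliver 4→1: n1:foll/t1/[r]
after 23 — timeout(1): n1:cand/t2/[r]
after 24 — deliver 4→3: ·
after 25 — deliver 3→4: ·
after 26 — propose(2,'r'): n2:lead/t2/[r,r]
after 27 — deliver 2→0: n0:foll/t2/[r]

2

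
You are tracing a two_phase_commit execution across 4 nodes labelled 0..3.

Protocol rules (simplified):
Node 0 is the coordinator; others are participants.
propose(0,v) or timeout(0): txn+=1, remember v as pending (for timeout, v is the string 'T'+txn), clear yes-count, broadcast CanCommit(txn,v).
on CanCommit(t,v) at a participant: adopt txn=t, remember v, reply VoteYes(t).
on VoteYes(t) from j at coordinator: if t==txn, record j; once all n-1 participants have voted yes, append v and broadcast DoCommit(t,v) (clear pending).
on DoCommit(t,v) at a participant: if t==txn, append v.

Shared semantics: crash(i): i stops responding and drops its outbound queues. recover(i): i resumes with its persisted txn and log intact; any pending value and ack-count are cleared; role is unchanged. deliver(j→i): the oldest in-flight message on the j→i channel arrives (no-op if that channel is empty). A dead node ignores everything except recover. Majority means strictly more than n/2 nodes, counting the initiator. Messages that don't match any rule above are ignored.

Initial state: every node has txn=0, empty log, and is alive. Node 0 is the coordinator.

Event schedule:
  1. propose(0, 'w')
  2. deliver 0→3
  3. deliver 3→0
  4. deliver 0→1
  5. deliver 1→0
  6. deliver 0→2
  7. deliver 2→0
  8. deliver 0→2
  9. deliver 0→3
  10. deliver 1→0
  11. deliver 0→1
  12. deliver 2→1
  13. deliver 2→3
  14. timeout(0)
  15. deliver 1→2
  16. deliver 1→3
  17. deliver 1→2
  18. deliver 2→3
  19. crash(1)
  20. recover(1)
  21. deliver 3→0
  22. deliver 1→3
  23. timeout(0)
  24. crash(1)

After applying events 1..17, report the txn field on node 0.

2

[1] propose(0,'w') → N0(coor t1 [-])
[2] deliver 0→3 → N3(part t1 [-])
[3] deliver 3→0 → ∅
[4] deliver 0→1 → N1(part t1 [-])
[5] deliver 1→0 → ∅
[6] deliver 0→2 → N2(part t1 [-])
[7] deliver 2→0 → N0(coor t1 [w])
[8] deliver 0→2 → N2(part t1 [w])
[9] deliver 0→3 → N3(part t1 [w])
[10] deliver 1→0 → ∅
[11] deliver 0→1 → N1(part t1 [w])
[12] deliver 2→1 → ∅
[13] deliver 2→3 → ∅
[14] timeout(0) → N0(coor t2 [w])
[15] deliver 1→2 → ∅
[16] deliver 1→3 → ∅
[17] deliver 1→2 → ∅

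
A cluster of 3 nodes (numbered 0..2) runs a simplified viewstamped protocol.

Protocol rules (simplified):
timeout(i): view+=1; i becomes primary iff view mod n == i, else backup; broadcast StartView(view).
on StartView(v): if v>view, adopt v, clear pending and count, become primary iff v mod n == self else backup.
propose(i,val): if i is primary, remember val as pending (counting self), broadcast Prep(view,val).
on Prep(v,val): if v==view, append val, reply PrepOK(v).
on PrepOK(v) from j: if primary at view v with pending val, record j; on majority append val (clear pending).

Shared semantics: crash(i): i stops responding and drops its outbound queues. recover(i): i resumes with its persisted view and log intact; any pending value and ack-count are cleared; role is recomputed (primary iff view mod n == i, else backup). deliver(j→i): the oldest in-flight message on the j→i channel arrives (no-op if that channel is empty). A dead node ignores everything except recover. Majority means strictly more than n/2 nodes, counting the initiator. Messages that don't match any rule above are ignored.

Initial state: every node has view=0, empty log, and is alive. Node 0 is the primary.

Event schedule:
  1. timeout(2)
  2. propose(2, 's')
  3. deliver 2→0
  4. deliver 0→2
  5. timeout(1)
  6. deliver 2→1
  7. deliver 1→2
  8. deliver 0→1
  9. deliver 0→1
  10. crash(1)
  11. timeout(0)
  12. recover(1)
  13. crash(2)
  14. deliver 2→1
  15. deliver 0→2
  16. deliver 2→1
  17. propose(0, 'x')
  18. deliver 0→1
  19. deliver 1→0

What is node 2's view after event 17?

[1] timeout(2) → N2(back v1 [-])
[2] propose(2,'s') → ∅
[3] deliver 2→0 → N0(back v1 [-])
[4] deliver 0→2 → ∅
[5] timeout(1) → N1(prim v1 [-])
[6] deliver 2→1 → ∅
[7] deliver 1→2 → ∅
[8] deliver 0→1 → ∅
[9] deliver 0→1 → ∅
[10] crash(1) → N1(✗prim v1 [-])
[11] timeout(0) → N0(back v2 [-])
[12] recover(1) → N1(prim v1 [-])
[13] crash(2) → N2(✗back v1 [-])
[14] deliver 2→1 → ∅
[15] deliver 0→2 → ∅
[16] deliver 2→1 → ∅
[17] propose(0,'x') → ∅

1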